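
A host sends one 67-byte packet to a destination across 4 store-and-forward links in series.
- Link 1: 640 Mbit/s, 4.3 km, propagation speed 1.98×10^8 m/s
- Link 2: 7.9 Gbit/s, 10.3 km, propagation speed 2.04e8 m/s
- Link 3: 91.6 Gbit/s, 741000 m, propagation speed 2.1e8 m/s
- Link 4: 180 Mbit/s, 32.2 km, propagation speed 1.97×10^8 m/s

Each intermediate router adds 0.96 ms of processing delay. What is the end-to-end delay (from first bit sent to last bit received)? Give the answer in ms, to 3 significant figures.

6.65 ms

L = 67 × 8 = 536 bits.
Transmission delays (L/R per hop): 0.0008375, 6.78481e-05, 5.85153e-06, 0.00297778 ms; sum = 0.00388898 ms.
Propagation delays (d/s per hop): 0.0217172, 0.0504902, 3.52857, 0.163452 ms; sum = 3.76423 ms.
Processing at 3 router(s): 3 × 0.96 ms = 2.88 ms.
End-to-end = 6.65 ms.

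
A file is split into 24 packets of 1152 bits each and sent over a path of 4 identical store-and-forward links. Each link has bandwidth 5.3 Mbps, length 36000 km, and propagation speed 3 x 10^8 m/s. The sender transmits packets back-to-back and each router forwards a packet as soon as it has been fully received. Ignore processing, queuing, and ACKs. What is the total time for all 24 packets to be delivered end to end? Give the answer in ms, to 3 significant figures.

Per-hop transmission t_tx = L/R = 1152/5300000 = 0.217358 ms.
Per-hop propagation t_prop = 36000000/300000000 = 120 ms.
Pipeline fill: first packet needs 4·t_tx to clear all hops; remaining 23 packets each add one t_tx.
Total = (4+24-1)·t_tx + 4·t_prop = 27·0.217358 + 4·120 = 486 ms.

486 ms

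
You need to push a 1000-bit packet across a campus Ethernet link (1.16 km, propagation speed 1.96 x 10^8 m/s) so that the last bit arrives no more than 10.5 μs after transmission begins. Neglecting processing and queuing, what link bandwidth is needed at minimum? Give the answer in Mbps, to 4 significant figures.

218.3 Mbps

Propagation delay = 1160 / 196000000 = 5.91837 μs.
Transmission budget = 10.5 − 5.91837 = 4.58163 μs.
R ≥ L / t_tx = 1000 bits / 4.58163e-06 s = 218.3 Mbps.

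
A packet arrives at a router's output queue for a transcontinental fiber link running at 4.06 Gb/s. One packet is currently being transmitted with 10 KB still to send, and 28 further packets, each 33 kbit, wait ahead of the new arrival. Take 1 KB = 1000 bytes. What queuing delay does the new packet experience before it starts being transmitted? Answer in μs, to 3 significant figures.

247 μs

Each queued packet: L/R = 33000/4.06e+09 = 8.12808 μs.
28 queued → 227.586 μs.
Plus remaining 80000 bits of current packet: 19.7044 μs.
Queuing delay = 247 μs.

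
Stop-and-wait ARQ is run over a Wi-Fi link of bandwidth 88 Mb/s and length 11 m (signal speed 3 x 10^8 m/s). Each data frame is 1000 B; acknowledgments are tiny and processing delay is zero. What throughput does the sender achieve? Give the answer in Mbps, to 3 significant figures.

t_tx = L/R = 8000/88000000 = 9.09091e-05 s.
t_prop = 11/300000000 = 3.66667e-08 s; RTT = 7.33333e-08 s.
Cycle = t_tx + RTT = 9.09824e-05 s.
Throughput = L / cycle = 8000 / 9.09824e-05 = 87.9 Mbps.

87.9 Mbps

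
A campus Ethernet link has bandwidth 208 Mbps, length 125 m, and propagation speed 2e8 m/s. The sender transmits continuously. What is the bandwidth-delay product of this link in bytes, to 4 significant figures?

16.25 bytes

Propagation delay = 125 / 200000000 = 6.25e-07 s.
BDP = R × t_prop = 208000000 × 6.25e-07 = 130 bits.
In bytes: 130/8 = 16.25 bytes.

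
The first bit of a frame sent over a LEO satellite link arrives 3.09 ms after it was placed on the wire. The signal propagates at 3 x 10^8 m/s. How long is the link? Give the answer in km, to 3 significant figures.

927 km

d = s × t_prop = 300000000 × 0.00309 = 927 km.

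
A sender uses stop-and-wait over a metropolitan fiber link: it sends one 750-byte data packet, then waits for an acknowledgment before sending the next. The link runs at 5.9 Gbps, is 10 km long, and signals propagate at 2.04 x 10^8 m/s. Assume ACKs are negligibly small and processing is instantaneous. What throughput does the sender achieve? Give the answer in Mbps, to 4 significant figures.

60.57 Mbps

t_tx = L/R = 6000/5900000000 = 1.01695e-06 s.
t_prop = 10000/204000000 = 4.90196e-05 s; RTT = 9.80392e-05 s.
Cycle = t_tx + RTT = 9.90562e-05 s.
Throughput = L / cycle = 6000 / 9.90562e-05 = 60.57 Mbps.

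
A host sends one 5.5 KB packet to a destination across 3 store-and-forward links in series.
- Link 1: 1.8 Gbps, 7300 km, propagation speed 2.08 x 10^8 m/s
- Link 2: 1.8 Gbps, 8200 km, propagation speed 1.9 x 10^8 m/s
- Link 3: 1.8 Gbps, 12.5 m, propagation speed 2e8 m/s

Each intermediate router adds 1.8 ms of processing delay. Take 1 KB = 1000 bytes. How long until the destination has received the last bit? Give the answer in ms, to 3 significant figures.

81.9 ms

L = 44000 bits.
Transmission delay per hop = L/R = 44000/1800000000 = 0.0244444 ms; 3 hops → 0.0733333 ms.
Propagation delays (d/s per hop): 35.0962, 43.1579, 6.25e-05 ms; sum = 78.2541 ms.
Processing at 2 router(s): 2 × 1.8 ms = 3.6 ms.
End-to-end = 81.9 ms.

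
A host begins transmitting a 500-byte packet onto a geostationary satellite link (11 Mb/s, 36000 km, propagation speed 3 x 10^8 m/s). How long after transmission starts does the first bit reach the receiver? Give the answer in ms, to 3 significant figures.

120 ms

First bit experiences only propagation delay: d/s = 36000000/300000000 = 120 ms.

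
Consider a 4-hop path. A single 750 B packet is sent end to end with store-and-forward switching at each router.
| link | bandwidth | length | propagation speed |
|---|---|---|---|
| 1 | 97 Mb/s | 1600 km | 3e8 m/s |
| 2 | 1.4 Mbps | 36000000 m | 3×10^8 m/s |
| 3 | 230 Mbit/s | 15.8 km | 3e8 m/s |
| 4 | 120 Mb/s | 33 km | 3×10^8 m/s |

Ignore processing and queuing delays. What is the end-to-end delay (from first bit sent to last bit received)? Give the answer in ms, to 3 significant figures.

130 ms

L = 750 × 8 = 6000 bits.
Transmission delays (L/R per hop): 0.0618557, 4.28571, 0.026087, 0.05 ms; sum = 4.42366 ms.
Propagation delays (d/s per hop): 5.33333, 120, 0.0526667, 0.11 ms; sum = 125.496 ms.
End-to-end = 130 ms.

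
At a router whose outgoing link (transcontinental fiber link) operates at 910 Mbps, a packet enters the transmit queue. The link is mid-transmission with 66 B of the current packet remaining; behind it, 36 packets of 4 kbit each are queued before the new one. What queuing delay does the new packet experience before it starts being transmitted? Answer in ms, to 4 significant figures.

Each queued packet: L/R = 4000/910000000 = 0.0043956 ms.
36 queued → 0.158242 ms.
Plus remaining 528 bits of current packet: 0.00058022 ms.
Queuing delay = 0.1588 ms.

0.1588 ms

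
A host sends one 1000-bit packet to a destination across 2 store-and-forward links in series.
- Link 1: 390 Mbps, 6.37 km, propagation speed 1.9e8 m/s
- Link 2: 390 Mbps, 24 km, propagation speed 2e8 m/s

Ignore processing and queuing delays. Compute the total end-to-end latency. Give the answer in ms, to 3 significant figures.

0.159 ms

Transmission delay per hop = L/R = 1000/390000000 = 0.0025641 ms; 2 hops → 0.00512821 ms.
Propagation delays (d/s per hop): 0.0335263, 0.12 ms; sum = 0.153526 ms.
End-to-end = 0.159 ms.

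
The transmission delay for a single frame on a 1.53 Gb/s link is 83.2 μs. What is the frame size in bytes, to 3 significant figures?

15900 bytes

L = R × t_tx = 1530000000 b/s × 8.32e-05 s = 127296 bits.
In bytes: 127296 / 8 = 15900 bytes.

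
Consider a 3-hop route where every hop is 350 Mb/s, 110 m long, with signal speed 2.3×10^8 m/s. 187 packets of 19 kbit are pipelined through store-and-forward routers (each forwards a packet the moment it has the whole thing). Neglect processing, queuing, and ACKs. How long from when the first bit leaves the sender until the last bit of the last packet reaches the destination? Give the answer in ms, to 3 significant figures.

10.3 ms

Per-hop transmission t_tx = L/R = 19000/350000000 = 0.0542857 ms.
Per-hop propagation t_prop = 110/2.3e+08 = 0.000478261 ms.
Pipeline fill: first packet needs 3·t_tx to clear all hops; remaining 186 packets each add one t_tx.
Total = (3+187-1)·t_tx + 3·t_prop = 189·0.0542857 + 3·0.000478261 = 10.3 ms.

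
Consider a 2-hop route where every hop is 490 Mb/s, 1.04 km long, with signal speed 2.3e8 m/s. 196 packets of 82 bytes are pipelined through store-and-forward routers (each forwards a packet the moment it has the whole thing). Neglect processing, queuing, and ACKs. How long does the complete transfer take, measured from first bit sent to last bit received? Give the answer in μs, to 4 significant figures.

272.8 μs

Per-hop transmission t_tx = L/R = 656/490000000 = 1.33878 μs.
Per-hop propagation t_prop = 1040/2.3e+08 = 4.52174 μs.
Pipeline fill: first packet needs 2·t_tx to clear all hops; remaining 195 packets each add one t_tx.
Total = (2+196-1)·t_tx + 2·t_prop = 197·1.33878 + 2·4.52174 = 272.8 μs.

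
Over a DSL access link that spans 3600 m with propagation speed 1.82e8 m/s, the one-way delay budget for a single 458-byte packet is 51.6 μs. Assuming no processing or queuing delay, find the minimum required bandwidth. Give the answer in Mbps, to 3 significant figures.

115 Mbps

L = 3664 bits.
Propagation delay = 3600 / 182000000 = 19.7802 μs.
Transmission budget = 51.6 − 19.7802 = 31.8198 μs.
R ≥ L / t_tx = 3664 bits / 3.18198e-05 s = 115 Mbps.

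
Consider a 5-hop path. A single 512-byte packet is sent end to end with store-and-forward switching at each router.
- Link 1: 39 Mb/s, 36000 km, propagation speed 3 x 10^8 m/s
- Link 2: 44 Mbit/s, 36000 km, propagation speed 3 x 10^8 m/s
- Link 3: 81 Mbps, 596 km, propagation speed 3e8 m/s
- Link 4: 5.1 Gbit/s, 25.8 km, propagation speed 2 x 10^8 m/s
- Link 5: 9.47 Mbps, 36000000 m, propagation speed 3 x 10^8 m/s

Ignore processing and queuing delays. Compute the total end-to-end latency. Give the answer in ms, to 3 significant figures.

363 ms

L = 512 × 8 = 4096 bits.
Transmission delays (L/R per hop): 0.105026, 0.0930909, 0.0505679, 0.000803137, 0.432524 ms; sum = 0.682011 ms.
Propagation delays (d/s per hop): 120, 120, 1.98667, 0.129, 120 ms; sum = 362.116 ms.
End-to-end = 363 ms.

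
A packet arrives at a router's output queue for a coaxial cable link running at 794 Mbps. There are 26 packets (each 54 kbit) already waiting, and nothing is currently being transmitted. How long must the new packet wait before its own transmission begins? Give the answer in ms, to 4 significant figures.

Each queued packet: L/R = 54000/794000000 = 0.0680101 ms.
26 queued → 1.76826 ms.
Queuing delay = 1.768 ms.

1.768 ms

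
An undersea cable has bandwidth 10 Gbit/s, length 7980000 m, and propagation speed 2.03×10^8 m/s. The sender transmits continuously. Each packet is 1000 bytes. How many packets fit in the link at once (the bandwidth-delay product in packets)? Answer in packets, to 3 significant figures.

49100 packets

Propagation delay = 7980000 / 2.03e+08 = 0.0393103 s.
BDP = R × t_prop = 10000000000 × 0.0393103 = 393103000 bits.
In packets of 8000 bits: 49100 packets.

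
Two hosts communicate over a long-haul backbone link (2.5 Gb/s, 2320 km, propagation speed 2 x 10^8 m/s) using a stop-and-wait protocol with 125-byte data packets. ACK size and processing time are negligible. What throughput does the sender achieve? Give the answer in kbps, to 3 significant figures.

t_tx = L/R = 1000/2500000000 = 4e-07 s.
t_prop = 2320000/200000000 = 0.0116 s; RTT = 0.0232 s.
Cycle = t_tx + RTT = 0.0232004 s.
Throughput = L / cycle = 1000 / 0.0232004 = 43.1 kbps.

43.1 kbps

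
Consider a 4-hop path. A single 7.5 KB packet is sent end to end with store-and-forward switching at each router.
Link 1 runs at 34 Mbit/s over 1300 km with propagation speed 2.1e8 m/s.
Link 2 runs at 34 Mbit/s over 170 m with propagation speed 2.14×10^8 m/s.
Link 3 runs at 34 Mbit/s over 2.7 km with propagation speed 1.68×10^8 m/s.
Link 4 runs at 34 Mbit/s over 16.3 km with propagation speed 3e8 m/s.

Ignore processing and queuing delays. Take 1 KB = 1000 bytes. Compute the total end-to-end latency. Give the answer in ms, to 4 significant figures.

L = 60000 bits.
Transmission delay per hop = L/R = 60000/34000000 = 1.76471 ms; 4 hops → 7.05882 ms.
Propagation delays (d/s per hop): 6.19048, 0.000794393, 0.0160714, 0.0543333 ms; sum = 6.26168 ms.
End-to-end = 13.32 ms.

13.32 ms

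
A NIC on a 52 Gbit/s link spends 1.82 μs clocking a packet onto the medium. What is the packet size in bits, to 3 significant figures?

94600 bits

L = R × t_tx = 52000000000 b/s × 1.82e-06 s = 94640 bits.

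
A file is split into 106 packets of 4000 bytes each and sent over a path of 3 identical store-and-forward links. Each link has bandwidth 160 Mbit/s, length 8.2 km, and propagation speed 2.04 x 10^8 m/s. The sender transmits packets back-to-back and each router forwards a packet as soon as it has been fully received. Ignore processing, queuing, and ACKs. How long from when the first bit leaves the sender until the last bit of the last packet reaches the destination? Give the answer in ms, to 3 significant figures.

Per-hop transmission t_tx = L/R = 32000/160000000 = 0.2 ms.
Per-hop propagation t_prop = 8200/204000000 = 0.0401961 ms.
Pipeline fill: first packet needs 3·t_tx to clear all hops; remaining 105 packets each add one t_tx.
Total = (3+106-1)·t_tx + 3·t_prop = 108·0.2 + 3·0.0401961 = 21.7 ms.

21.7 ms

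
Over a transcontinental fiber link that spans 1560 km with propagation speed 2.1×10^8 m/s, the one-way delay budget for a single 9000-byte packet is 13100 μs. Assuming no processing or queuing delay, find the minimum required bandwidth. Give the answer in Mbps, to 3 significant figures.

L = 72000 bits.
Propagation delay = 1560000 / 210000000 = 7428.57 μs.
Transmission budget = 13100 − 7428.57 = 5671.43 μs.
R ≥ L / t_tx = 72000 bits / 0.00567143 s = 12.7 Mbps.

12.7 Mbps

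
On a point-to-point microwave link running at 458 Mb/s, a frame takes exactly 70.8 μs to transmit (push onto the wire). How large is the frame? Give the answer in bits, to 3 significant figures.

L = R × t_tx = 458000000 b/s × 7.08e-05 s = 32426.4 bits.

32400 bits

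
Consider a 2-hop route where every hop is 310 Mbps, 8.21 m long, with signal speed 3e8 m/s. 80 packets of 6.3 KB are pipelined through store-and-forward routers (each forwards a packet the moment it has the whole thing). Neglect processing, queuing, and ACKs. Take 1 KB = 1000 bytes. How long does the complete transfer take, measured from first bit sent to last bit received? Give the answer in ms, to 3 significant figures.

13.2 ms

Per-hop transmission t_tx = L/R = 50400/310000000 = 0.162581 ms.
Per-hop propagation t_prop = 8.21/300000000 = 2.73667e-05 ms.
Pipeline fill: first packet needs 2·t_tx to clear all hops; remaining 79 packets each add one t_tx.
Total = (2+80-1)·t_tx + 2·t_prop = 81·0.162581 + 2·2.73667e-05 = 13.2 ms.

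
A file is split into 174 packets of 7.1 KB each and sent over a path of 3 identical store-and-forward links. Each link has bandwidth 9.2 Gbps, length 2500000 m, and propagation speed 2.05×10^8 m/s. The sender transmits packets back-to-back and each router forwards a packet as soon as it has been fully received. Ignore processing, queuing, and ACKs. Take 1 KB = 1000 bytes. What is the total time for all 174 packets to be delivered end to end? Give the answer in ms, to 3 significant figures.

Per-hop transmission t_tx = L/R = 56800/9200000000 = 0.00617391 ms.
Per-hop propagation t_prop = 2500000/2.05e+08 = 12.1951 ms.
Pipeline fill: first packet needs 3·t_tx to clear all hops; remaining 173 packets each add one t_tx.
Total = (3+174-1)·t_tx + 3·t_prop = 176·0.00617391 + 3·12.1951 = 37.7 ms.

37.7 ms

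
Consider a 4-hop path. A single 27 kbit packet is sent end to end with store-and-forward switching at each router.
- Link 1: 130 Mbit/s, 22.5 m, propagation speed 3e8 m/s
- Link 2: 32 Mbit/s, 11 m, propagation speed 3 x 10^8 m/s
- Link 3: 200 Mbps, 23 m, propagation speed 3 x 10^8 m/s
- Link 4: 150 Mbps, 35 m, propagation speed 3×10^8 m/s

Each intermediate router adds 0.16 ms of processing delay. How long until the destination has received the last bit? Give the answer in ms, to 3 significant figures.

L = 27000 bits.
Transmission delays (L/R per hop): 0.207692, 0.84375, 0.135, 0.18 ms; sum = 1.36644 ms.
Propagation delays (d/s per hop): 7.5e-05, 3.66667e-05, 7.66667e-05, 0.000116667 ms; sum = 0.000305 ms.
Processing at 3 router(s): 3 × 0.16 ms = 0.48 ms.
End-to-end = 1.85 ms.

1.85 ms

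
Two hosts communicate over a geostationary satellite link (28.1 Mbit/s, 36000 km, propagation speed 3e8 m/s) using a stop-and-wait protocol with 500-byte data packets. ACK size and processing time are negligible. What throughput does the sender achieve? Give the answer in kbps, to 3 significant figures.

16.7 kbps

t_tx = L/R = 4000/28100000 = 0.000142349 s.
t_prop = 36000000/300000000 = 0.12 s; RTT = 0.24 s.
Cycle = t_tx + RTT = 0.240142 s.
Throughput = L / cycle = 4000 / 0.240142 = 16.7 kbps.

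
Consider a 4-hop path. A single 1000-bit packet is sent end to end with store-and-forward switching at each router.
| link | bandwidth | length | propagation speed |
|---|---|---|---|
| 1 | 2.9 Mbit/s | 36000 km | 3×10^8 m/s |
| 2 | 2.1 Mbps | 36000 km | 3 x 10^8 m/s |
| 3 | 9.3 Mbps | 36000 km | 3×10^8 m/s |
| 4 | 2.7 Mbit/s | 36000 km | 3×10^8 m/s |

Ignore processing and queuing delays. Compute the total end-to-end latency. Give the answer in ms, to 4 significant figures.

481.3 ms

Transmission delays (L/R per hop): 0.344828, 0.47619, 0.107527, 0.37037 ms; sum = 1.29892 ms.
Propagation delays (d/s per hop): 120, 120, 120, 120 ms; sum = 480 ms.
End-to-end = 481.3 ms.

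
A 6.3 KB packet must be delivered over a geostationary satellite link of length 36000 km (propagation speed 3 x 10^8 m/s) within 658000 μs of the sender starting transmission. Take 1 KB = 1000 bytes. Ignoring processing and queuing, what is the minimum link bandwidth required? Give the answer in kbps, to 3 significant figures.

93.7 kbps

L = 50400 bits.
Propagation delay = 36000000 / 300000000 = 120000 μs.
Transmission budget = 658000 − 120000 = 538000 μs.
R ≥ L / t_tx = 50400 bits / 0.538 s = 93.7 kbps.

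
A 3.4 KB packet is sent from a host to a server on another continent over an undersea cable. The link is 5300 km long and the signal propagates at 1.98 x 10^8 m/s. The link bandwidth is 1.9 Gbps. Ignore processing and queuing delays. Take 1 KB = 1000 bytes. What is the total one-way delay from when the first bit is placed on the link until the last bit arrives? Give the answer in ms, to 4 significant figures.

L = 27200 bits.
Transmission delay = L/R = 27200 / 1900000000 = 0.0143158 ms.
Propagation delay = d/s = 5300000 m / 198000000 m/s = 26.7677 ms.
Total = 26.78 ms.

26.78 ms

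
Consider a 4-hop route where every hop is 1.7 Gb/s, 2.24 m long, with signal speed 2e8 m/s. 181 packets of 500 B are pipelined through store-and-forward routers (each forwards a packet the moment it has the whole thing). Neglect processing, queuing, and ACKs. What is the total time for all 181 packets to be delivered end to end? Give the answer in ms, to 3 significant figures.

Per-hop transmission t_tx = L/R = 4000/1700000000 = 0.00235294 ms.
Per-hop propagation t_prop = 2.24/200000000 = 1.12e-05 ms.
Pipeline fill: first packet needs 4·t_tx to clear all hops; remaining 180 packets each add one t_tx.
Total = (4+181-1)·t_tx + 4·t_prop = 184·0.00235294 + 4·1.12e-05 = 0.433 ms.

0.433 ms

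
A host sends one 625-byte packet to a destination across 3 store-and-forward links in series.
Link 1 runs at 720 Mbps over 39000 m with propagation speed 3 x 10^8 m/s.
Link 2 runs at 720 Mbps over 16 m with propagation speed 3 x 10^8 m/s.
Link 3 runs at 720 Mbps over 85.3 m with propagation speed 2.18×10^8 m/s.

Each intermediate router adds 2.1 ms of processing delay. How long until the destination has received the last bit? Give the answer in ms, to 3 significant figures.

L = 625 × 8 = 5000 bits.
Transmission delay per hop = L/R = 5000/720000000 = 0.00694444 ms; 3 hops → 0.0208333 ms.
Propagation delays (d/s per hop): 0.13, 5.33333e-05, 0.000391284 ms; sum = 0.130445 ms.
Processing at 2 router(s): 2 × 2.1 ms = 4.2 ms.
End-to-end = 4.35 ms.

4.35 ms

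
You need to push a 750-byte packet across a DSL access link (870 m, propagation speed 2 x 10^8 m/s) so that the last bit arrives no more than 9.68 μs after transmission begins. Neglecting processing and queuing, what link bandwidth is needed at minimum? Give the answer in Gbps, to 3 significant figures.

1.13 Gbps

L = 6000 bits.
Propagation delay = 870 / 200000000 = 4.35 μs.
Transmission budget = 9.68 − 4.35 = 5.33 μs.
R ≥ L / t_tx = 6000 bits / 5.33e-06 s = 1.13 Gbps.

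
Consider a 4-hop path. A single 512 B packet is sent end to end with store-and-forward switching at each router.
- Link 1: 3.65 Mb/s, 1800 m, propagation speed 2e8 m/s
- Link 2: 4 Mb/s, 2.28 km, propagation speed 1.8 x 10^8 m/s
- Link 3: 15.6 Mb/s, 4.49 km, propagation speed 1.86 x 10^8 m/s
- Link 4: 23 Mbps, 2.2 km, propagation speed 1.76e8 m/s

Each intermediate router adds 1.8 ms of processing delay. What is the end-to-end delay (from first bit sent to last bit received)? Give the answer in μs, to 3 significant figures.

L = 512 × 8 = 4096 bits.
Transmission delays (L/R per hop): 1122.19, 1024, 262.564, 178.087 μs; sum = 2586.84 μs.
Propagation delays (d/s per hop): 9, 12.6667, 24.1398, 12.5 μs; sum = 58.3065 μs.
Processing at 3 router(s): 3 × 1.8 ms = 5400 μs.
End-to-end = 8050 μs.

8050 μs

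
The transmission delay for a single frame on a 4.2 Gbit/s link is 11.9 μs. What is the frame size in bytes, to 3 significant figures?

6250 bytes

L = R × t_tx = 4200000000 b/s × 1.19e-05 s = 49980 bits.
In bytes: 49980 / 8 = 6250 bytes.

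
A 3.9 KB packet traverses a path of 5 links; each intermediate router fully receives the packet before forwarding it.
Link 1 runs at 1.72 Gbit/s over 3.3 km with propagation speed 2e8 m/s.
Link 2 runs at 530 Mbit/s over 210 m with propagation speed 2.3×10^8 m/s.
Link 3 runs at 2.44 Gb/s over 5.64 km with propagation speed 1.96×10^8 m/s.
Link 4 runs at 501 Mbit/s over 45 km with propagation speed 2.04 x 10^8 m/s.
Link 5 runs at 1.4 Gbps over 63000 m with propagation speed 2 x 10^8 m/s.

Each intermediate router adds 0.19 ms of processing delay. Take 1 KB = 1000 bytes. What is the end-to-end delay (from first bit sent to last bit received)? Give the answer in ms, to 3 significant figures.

1.52 ms

L = 31200 bits.
Transmission delays (L/R per hop): 0.0181395, 0.0588679, 0.0127869, 0.0622754, 0.0222857 ms; sum = 0.174356 ms.
Propagation delays (d/s per hop): 0.0165, 0.000913043, 0.0287755, 0.220588, 0.315 ms; sum = 0.581777 ms.
Processing at 4 router(s): 4 × 0.19 ms = 0.76 ms.
End-to-end = 1.52 ms.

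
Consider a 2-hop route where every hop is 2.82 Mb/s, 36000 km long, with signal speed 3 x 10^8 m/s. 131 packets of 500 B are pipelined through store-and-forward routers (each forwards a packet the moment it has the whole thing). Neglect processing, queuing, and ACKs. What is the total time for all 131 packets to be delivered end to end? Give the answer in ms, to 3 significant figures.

427 ms

Per-hop transmission t_tx = L/R = 4000/2820000 = 1.41844 ms.
Per-hop propagation t_prop = 36000000/300000000 = 120 ms.
Pipeline fill: first packet needs 2·t_tx to clear all hops; remaining 130 packets each add one t_tx.
Total = (2+131-1)·t_tx + 2·t_prop = 132·1.41844 + 2·120 = 427 ms.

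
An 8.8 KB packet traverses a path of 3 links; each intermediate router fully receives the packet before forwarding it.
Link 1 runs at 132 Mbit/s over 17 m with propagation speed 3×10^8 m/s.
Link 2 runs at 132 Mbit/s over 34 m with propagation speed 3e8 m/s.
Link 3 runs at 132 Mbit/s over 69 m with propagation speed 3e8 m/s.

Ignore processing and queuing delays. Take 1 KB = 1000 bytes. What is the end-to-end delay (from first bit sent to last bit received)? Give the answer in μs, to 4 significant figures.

L = 70400 bits.
Transmission delay per hop = L/R = 70400/132000000 = 533.333 μs; 3 hops → 1600 μs.
Propagation delays (d/s per hop): 0.0566667, 0.113333, 0.23 μs; sum = 0.4 μs.
End-to-end = 1600 μs.

1600 μs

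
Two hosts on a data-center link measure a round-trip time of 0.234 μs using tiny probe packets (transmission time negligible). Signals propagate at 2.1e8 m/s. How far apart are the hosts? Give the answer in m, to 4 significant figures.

24.57 m

One-way propagation = RTT/2 = 0.117 μs.
d = s × t = 210000000 × 1.17e-07 = 24.57 m.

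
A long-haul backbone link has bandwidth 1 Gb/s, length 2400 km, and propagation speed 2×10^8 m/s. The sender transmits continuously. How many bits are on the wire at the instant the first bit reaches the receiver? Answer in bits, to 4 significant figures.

Propagation delay = 2400000 / 200000000 = 0.012 s.
BDP = R × t_prop = 1000000000 × 0.012 = 12000000 bits.

12000000 bits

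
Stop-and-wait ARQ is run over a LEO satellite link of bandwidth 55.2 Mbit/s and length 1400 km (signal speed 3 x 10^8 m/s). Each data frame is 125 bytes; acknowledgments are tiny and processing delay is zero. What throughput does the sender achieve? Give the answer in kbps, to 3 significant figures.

t_tx = L/R = 1000/55200000 = 1.81159e-05 s.
t_prop = 1400000/300000000 = 0.00466667 s; RTT = 0.00933333 s.
Cycle = t_tx + RTT = 0.00935145 s.
Throughput = L / cycle = 1000 / 0.00935145 = 107 kbps.

107 kbps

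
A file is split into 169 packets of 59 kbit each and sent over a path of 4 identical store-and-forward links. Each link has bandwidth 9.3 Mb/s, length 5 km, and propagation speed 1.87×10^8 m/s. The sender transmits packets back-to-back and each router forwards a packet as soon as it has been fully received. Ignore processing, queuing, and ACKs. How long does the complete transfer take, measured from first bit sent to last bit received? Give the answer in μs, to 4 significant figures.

1091000 μs

Per-hop transmission t_tx = L/R = 59000/9300000 = 6344.09 μs.
Per-hop propagation t_prop = 5000/187000000 = 26.738 μs.
Pipeline fill: first packet needs 4·t_tx to clear all hops; remaining 168 packets each add one t_tx.
Total = (4+169-1)·t_tx + 4·t_prop = 172·6344.09 + 4·26.738 = 1091000 μs.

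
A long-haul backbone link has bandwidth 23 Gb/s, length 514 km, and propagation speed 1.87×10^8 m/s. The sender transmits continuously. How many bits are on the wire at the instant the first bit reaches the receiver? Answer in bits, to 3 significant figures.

63200000 bits

Propagation delay = 514000 / 187000000 = 0.00274866 s.
BDP = R × t_prop = 23000000000 × 0.00274866 = 63219300 bits.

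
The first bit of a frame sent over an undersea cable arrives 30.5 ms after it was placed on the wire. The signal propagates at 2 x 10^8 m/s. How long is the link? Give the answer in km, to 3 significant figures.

d = s × t_prop = 200000000 × 0.0305 = 6100 km.

6100 km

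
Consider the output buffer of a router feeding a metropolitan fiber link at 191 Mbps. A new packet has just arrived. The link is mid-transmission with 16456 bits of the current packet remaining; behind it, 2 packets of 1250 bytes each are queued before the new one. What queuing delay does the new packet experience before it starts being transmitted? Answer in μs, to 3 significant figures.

Each queued packet: L/R = 10000/191000000 = 52.356 μs.
2 queued → 104.712 μs.
Plus remaining 16456 bits of current packet: 86.1571 μs.
Queuing delay = 191 μs.

191 μs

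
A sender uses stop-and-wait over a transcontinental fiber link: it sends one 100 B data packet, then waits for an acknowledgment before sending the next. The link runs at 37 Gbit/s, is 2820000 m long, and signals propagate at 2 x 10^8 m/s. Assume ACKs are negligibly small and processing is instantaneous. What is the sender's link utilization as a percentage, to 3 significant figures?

0.0000767 %

t_tx = L/R = 800/37000000000 = 2.16216e-08 s.
t_prop = 2820000/200000000 = 0.0141 s; RTT = 0.0282 s.
Cycle = t_tx + RTT = 0.0282 s.
Utilization = t_tx / cycle = 2.16216e-08/0.0282 = 0.0000767 %.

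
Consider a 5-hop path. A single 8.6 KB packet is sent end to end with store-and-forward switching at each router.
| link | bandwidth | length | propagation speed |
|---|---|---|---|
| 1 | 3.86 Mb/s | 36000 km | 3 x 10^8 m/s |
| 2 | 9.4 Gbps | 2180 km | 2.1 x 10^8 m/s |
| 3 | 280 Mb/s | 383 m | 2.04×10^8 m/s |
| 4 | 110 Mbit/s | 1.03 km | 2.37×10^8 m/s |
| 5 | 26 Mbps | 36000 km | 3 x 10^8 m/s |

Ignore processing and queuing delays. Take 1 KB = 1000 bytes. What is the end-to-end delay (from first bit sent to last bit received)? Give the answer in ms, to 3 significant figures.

L = 68800 bits.
Transmission delays (L/R per hop): 17.8238, 0.00731915, 0.245714, 0.625455, 2.64615 ms; sum = 21.3485 ms.
Propagation delays (d/s per hop): 120, 10.381, 0.00187745, 0.00434599, 120 ms; sum = 250.387 ms.
End-to-end = 272 ms.

272 ms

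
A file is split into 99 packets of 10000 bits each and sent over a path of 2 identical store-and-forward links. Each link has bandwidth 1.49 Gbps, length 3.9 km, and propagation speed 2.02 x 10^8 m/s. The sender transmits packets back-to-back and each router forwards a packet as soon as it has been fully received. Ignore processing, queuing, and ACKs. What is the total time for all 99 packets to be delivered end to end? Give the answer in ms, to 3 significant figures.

Per-hop transmission t_tx = L/R = 10000/1490000000 = 0.00671141 ms.
Per-hop propagation t_prop = 3900/202000000 = 0.0193069 ms.
Pipeline fill: first packet needs 2·t_tx to clear all hops; remaining 98 packets each add one t_tx.
Total = (2+99-1)·t_tx + 2·t_prop = 100·0.00671141 + 2·0.0193069 = 0.710 ms.

0.710 ms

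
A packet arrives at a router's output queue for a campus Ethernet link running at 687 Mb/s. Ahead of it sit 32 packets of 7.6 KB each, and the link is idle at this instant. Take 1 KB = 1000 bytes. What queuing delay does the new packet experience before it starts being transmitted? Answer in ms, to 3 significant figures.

2.83 ms

Each queued packet: L/R = 60800/687000000 = 0.0885007 ms.
32 queued → 2.83202 ms.
Queuing delay = 2.83 ms.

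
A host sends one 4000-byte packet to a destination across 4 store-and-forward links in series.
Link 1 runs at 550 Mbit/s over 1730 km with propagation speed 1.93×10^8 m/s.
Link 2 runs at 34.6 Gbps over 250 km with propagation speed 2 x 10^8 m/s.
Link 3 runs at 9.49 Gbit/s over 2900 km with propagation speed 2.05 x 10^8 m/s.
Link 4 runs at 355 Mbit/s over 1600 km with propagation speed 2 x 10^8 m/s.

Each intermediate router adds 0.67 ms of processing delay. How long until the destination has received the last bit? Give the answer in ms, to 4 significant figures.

34.52 ms

L = 4000 × 8 = 32000 bits.
Transmission delays (L/R per hop): 0.0581818, 0.000924855, 0.00337197, 0.0901408 ms; sum = 0.152619 ms.
Propagation delays (d/s per hop): 8.96373, 1.25, 14.1463, 8 ms; sum = 32.3601 ms.
Processing at 3 router(s): 3 × 0.67 ms = 2.01 ms.
End-to-end = 34.52 ms.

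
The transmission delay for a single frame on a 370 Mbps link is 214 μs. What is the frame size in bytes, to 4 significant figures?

9898 bytes

L = R × t_tx = 370000000 b/s × 0.000214 s = 79180 bits.
In bytes: 79180 / 8 = 9898 bytes.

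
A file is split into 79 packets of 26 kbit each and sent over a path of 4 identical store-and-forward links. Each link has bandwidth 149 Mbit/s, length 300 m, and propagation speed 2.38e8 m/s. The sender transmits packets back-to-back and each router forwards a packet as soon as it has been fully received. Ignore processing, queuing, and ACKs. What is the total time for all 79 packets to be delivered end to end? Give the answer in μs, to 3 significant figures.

Per-hop transmission t_tx = L/R = 26000/149000000 = 174.497 μs.
Per-hop propagation t_prop = 300/238000000 = 1.2605 μs.
Pipeline fill: first packet needs 4·t_tx to clear all hops; remaining 78 packets each add one t_tx.
Total = (4+79-1)·t_tx + 4·t_prop = 82·174.497 + 4·1.2605 = 14300 μs.

14300 μs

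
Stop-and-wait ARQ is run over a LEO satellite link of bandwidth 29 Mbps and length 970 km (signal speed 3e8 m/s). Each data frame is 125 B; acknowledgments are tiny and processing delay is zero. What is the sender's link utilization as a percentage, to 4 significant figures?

0.5304 %

t_tx = L/R = 1000/29000000 = 3.44828e-05 s.
t_prop = 970000/300000000 = 0.00323333 s; RTT = 0.00646667 s.
Cycle = t_tx + RTT = 0.00650115 s.
Utilization = t_tx / cycle = 3.44828e-05/0.00650115 = 0.5304 %.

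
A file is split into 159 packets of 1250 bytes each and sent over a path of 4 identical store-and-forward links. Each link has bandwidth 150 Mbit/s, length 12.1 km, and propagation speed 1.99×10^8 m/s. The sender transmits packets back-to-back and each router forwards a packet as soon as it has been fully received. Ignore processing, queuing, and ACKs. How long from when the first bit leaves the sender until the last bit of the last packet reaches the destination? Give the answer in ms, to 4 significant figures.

11.04 ms

Per-hop transmission t_tx = L/R = 10000/150000000 = 0.0666667 ms.
Per-hop propagation t_prop = 12100/199000000 = 0.060804 ms.
Pipeline fill: first packet needs 4·t_tx to clear all hops; remaining 158 packets each add one t_tx.
Total = (4+159-1)·t_tx + 4·t_prop = 162·0.0666667 + 4·0.060804 = 11.04 ms.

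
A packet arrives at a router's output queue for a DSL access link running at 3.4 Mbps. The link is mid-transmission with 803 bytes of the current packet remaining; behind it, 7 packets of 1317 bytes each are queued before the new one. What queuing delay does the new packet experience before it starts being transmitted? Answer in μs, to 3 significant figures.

23600 μs

Each queued packet: L/R = 10536/3400000 = 3098.82 μs.
7 queued → 21691.8 μs.
Plus remaining 6424 bits of current packet: 1889.41 μs.
Queuing delay = 23600 μs.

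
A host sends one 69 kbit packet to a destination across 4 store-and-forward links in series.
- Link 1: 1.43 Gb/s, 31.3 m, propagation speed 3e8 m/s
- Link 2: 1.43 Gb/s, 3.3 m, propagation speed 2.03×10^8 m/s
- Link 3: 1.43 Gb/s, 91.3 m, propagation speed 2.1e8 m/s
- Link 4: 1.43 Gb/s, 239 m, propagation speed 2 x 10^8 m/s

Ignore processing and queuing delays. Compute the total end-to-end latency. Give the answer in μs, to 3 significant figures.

L = 69000 bits.
Transmission delay per hop = L/R = 69000/1430000000 = 48.2517 μs; 4 hops → 193.007 μs.
Propagation delays (d/s per hop): 0.104333, 0.0162562, 0.434762, 1.195 μs; sum = 1.75035 μs.
End-to-end = 195 μs.

195 μs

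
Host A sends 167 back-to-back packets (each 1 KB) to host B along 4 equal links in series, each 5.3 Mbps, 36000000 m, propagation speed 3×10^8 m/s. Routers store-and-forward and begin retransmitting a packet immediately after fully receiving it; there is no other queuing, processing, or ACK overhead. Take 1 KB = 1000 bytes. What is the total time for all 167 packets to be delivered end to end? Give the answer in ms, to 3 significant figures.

Per-hop transmission t_tx = L/R = 8000/5300000 = 1.50943 ms.
Per-hop propagation t_prop = 36000000/300000000 = 120 ms.
Pipeline fill: first packet needs 4·t_tx to clear all hops; remaining 166 packets each add one t_tx.
Total = (4+167-1)·t_tx + 4·t_prop = 170·1.50943 + 4·120 = 737 ms.

737 ms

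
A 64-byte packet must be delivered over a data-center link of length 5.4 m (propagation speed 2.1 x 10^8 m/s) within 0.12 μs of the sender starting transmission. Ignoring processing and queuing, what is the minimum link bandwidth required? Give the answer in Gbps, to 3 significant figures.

L = 512 bits.
Propagation delay = 5.4 / 210000000 = 0.0257143 μs.
Transmission budget = 0.12 − 0.0257143 = 0.0942857 μs.
R ≥ L / t_tx = 512 bits / 9.42857e-08 s = 5.43 Gbps.

5.43 Gbps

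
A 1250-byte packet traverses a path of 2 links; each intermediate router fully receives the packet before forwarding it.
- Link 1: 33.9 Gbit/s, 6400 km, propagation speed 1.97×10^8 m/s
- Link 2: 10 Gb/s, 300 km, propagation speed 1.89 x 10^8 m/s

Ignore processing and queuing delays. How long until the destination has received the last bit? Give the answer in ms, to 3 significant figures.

L = 1250 × 8 = 10000 bits.
Transmission delays (L/R per hop): 0.000294985, 0.001 ms; sum = 0.00129499 ms.
Propagation delays (d/s per hop): 32.4873, 1.5873 ms; sum = 34.0746 ms.
End-to-end = 34.1 ms.

34.1 ms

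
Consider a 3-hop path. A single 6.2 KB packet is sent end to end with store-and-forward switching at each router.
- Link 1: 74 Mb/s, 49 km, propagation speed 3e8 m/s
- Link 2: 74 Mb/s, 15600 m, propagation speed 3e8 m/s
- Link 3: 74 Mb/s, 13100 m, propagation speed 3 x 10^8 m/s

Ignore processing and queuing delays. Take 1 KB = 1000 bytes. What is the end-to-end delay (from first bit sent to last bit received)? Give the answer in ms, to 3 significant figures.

L = 49600 bits.
Transmission delay per hop = L/R = 49600/74000000 = 0.67027 ms; 3 hops → 2.01081 ms.
Propagation delays (d/s per hop): 0.163333, 0.052, 0.0436667 ms; sum = 0.259 ms.
End-to-end = 2.27 ms.

2.27 ms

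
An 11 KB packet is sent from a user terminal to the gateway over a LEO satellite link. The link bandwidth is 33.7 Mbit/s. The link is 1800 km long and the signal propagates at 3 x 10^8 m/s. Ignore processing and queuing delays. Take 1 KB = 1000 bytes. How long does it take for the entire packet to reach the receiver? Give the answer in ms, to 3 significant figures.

L = 88000 bits.
Transmission delay = L/R = 88000 / 33700000 = 2.61128 ms.
Propagation delay = d/s = 1800000 m / 300000000 m/s = 6 ms.
Total = 8.61 ms.

8.61 ms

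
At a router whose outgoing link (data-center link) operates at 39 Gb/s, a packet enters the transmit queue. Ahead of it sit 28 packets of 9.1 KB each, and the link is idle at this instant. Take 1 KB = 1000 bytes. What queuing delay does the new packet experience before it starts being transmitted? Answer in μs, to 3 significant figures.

Each queued packet: L/R = 72800/39000000000 = 1.86667 μs.
28 queued → 52.2667 μs.
Queuing delay = 52.3 μs.

52.3 μs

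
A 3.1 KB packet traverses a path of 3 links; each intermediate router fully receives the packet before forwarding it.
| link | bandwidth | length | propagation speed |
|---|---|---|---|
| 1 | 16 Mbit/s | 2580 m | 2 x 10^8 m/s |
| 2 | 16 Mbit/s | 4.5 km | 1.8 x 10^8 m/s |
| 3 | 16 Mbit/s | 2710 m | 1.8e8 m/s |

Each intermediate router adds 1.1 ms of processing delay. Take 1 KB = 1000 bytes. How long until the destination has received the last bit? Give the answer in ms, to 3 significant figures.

L = 24800 bits.
Transmission delay per hop = L/R = 24800/16000000 = 1.55 ms; 3 hops → 4.65 ms.
Propagation delays (d/s per hop): 0.0129, 0.025, 0.0150556 ms; sum = 0.0529556 ms.
Processing at 2 router(s): 2 × 1.1 ms = 2.2 ms.
End-to-end = 6.90 ms.

6.90 ms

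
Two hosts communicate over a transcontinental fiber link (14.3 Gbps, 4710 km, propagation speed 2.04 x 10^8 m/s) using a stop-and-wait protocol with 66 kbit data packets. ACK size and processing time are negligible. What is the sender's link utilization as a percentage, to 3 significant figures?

0.00999 %

t_tx = L/R = 66000/14300000000 = 4.61538e-06 s.
t_prop = 4710000/204000000 = 0.0230882 s; RTT = 0.0461765 s.
Cycle = t_tx + RTT = 0.0461811 s.
Utilization = t_tx / cycle = 4.61538e-06/0.0461811 = 0.00999 %.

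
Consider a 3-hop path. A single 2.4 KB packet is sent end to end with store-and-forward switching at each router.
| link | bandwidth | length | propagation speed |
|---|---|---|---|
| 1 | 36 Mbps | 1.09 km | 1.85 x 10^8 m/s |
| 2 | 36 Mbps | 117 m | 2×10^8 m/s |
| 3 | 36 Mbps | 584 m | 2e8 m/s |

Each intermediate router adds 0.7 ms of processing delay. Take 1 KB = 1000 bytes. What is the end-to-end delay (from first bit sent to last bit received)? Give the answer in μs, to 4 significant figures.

3009 μs

L = 19200 bits.
Transmission delay per hop = L/R = 19200/36000000 = 533.333 μs; 3 hops → 1600 μs.
Propagation delays (d/s per hop): 5.89189, 0.585, 2.92 μs; sum = 9.39689 μs.
Processing at 2 router(s): 2 × 0.7 ms = 1400 μs.
End-to-end = 3009 μs.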